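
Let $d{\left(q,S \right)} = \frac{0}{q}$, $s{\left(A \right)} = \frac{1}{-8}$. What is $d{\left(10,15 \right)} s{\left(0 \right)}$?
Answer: $0$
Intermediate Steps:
$s{\left(A \right)} = - \frac{1}{8}$
$d{\left(q,S \right)} = 0$
$d{\left(10,15 \right)} s{\left(0 \right)} = 0 \left(- \frac{1}{8}\right) = 0$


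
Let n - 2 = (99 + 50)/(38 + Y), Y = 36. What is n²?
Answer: 88209/5476 ≈ 16.108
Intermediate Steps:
n = 297/74 (n = 2 + (99 + 50)/(38 + 36) = 2 + 149/74 = 297/74 ≈ 4.0135)
n² = (297/74)² = 88209/5476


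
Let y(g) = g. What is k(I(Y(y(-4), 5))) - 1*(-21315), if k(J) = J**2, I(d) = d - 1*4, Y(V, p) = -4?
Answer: 21379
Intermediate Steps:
I(d) = -4 + d (I(d) = d - 4 = -4 + d)
k(I(Y(y(-4), 5))) - 1*(-21315) = (-4 - 4)**2 - 1*(-21315) = (-8)**2 + 21315 = 64 + 21315 = 21379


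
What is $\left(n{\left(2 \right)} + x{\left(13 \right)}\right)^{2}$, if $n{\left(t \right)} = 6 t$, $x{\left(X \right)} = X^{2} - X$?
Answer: $28224$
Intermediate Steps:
$\left(n{\left(2 \right)} + x{\left(13 \right)}\right)^{2} = \left(6 \cdot 2 + 13 \left(-1 + 13\right)\right)^{2} = \left(12 + 13 \cdot 12\right)^{2} = \left(12 + 156\right)^{2} = 168^{2} = 28224$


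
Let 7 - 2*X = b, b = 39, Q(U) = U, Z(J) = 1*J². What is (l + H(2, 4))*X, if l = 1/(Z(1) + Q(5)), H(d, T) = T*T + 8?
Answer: -1160/3 ≈ -386.67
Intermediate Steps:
Z(J) = J²
H(d, T) = 8 + T² (H(d, T) = T² + 8 = 8 + T²)
X = -16 (X = 7/2 - ½*39 = 7/2 - 39/2 = -16)
l = ⅙ (l = 1/(1² + 5) = 1/(1 + 5) = 1/6 = ⅙ ≈ 0.16667)
(l + H(2, 4))*X = (⅙ + (8 + 4²))*(-16) = (⅙ + (8 + 16))*(-16) = (⅙ + 24)*(-16) = (145/6)*(-16) = -1160/3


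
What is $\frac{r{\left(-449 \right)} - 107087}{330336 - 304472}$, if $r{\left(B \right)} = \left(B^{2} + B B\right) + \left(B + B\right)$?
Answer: $\frac{295217}{25864} \approx 11.414$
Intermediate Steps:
$r{\left(B \right)} = 2 B + 2 B^{2}$ ($r{\left(B \right)} = \left(B^{2} + B^{2}\right) + 2 B = 2 B^{2} + 2 B = 2 B + 2 B^{2}$)
$\frac{r{\left(-449 \right)} - 107087}{330336 - 304472} = \frac{2 \left(-449\right) \left(1 - 449\right) - 107087}{330336 - 304472} = \frac{2 \left(-449\right) \left(-448\right) - 107087}{25864} = \left(402304 - 107087\right) \frac{1}{25864} = 295217 \cdot \frac{1}{25864} = \frac{295217}{25864}$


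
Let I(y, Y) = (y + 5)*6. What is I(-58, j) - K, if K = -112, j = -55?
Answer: -206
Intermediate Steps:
I(y, Y) = 30 + 6*y (I(y, Y) = (5 + y)*6 = 30 + 6*y)
I(-58, j) - K = (30 + 6*(-58)) - 1*(-112) = (30 - 348) + 112 = -318 + 112 = -206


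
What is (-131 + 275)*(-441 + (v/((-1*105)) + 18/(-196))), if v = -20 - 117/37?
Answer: -575495688/9065 ≈ -63485.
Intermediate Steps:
v = -857/37 (v = -20 - 117*1/37 = -20 - 117/37 = -857/37 ≈ -23.162)
(-131 + 275)*(-441 + (v/((-1*105)) + 18/(-196))) = (-131 + 275)*(-441 + (-857/(37*((-1*105))) + 18/(-196))) = 144*(-441 + (-857/37/(-105) + 18*(-1/196))) = 144*(-441 + (-857/37*(-1/105) - 9/98)) = 144*(-441 + (857/3885 - 9/98)) = 144*(-441 + 7003/54390) = 144*(-23978987/54390) = -575495688/9065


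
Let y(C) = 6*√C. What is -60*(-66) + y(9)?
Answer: 3978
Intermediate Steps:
-60*(-66) + y(9) = -60*(-66) + 6*√9 = 3960 + 6*3 = 3960 + 18 = 3978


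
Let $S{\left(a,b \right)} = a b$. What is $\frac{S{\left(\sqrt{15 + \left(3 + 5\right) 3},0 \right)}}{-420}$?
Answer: $0$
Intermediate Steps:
$\frac{S{\left(\sqrt{15 + \left(3 + 5\right) 3},0 \right)}}{-420} = \frac{\sqrt{15 + \left(3 + 5\right) 3} \cdot 0}{-420} = \sqrt{15 + 8 \cdot 3} \cdot 0 \left(- \frac{1}{420}\right) = \sqrt{15 + 24} \cdot 0 \left(- \frac{1}{420}\right) = \sqrt{39} \cdot 0 \left(- \frac{1}{420}\right) = 0 \left(- \frac{1}{420}\right) = 0$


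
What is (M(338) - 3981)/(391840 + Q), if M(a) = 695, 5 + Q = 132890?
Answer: -3286/524725 ≈ -0.0062623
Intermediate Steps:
Q = 132885 (Q = -5 + 132890 = 132885)
(M(338) - 3981)/(391840 + Q) = (695 - 3981)/(391840 + 132885) = -3286/524725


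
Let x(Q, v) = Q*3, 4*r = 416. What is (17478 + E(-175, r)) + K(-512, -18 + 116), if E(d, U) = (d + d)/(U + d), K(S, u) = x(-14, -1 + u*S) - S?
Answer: 1274658/71 ≈ 17953.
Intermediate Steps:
r = 104 (r = (1/4)*416 = 104)
x(Q, v) = 3*Q
K(S, u) = -42 - S (K(S, u) = 3*(-14) - S = -42 - S)
E(d, U) = 2*d/(U + d) (E(d, U) = (2*d)/(U + d) = 2*d/(U + d))
(17478 + E(-175, r)) + K(-512, -18 + 116) = (17478 + 2*(-175)/(104 - 175)) + (-42 - 1*(-512)) = (17478 + 2*(-175)/(-71)) + (-42 + 512) = (17478 + 2*(-175)*(-1/71)) + 470 = (17478 + 350/71) + 470 = 1241288/71 + 470 = 1274658/71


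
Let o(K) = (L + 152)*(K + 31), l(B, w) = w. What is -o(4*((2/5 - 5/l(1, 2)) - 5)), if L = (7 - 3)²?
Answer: -2184/5 ≈ -436.80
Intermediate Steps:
L = 16 (L = 4² = 16)
o(K) = 5208 + 168*K (o(K) = (16 + 152)*(K + 31) = 168*(31 + K) = 5208 + 168*K)
-o(4*((2/5 - 5/l(1, 2)) - 5)) = -(5208 + 168*(4*((2/5 - 5/2) - 5))) = -(5208 + 168*(4*((2*(⅕) - 5*½) - 5))) = -(5208 + 168*(4*((⅖ - 5/2) - 5))) = -(5208 + 168*(4*(-21/10 - 5))) = -(5208 + 168*(4*(-71/10))) = -(5208 + 168*(-142/5)) = -(5208 - 23856/5) = -1*2184/5 = -2184/5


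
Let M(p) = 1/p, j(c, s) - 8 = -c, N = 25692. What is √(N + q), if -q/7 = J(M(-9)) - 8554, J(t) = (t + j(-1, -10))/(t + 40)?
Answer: 3*√1225349570/359 ≈ 292.52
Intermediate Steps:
j(c, s) = 8 - c
J(t) = (9 + t)/(40 + t) (J(t) = (t + (8 - 1*(-1)))/(t + 40) = (t + (8 + 1))/(40 + t) = (t + 9)/(40 + t) = (9 + t)/(40 + t))
q = 21495642/359 (q = -7*((9 + 1/(-9))/(40 + 1/(-9)) - 8554) = -7*((9 - ⅑)/(40 - ⅑) - 8554) = -7*((80/9)/(359/9) - 8554) = -7*((9/359)*(80/9) - 8554) = -7*(80/359 - 8554) = -7*(-3070806/359) = 21495642/359 ≈ 59876.)
√(N + q) = √(25692 + 21495642/359) = √(30719070/359) = 3*√1225349570/359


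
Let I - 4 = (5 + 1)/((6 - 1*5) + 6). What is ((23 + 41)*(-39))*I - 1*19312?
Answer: -220048/7 ≈ -31435.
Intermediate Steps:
I = 34/7 (I = 4 + (5 + 1)/((6 - 1*5) + 6) = 4 + 6/((6 - 5) + 6) = 4 + 6/(1 + 6) = 4 + 6/7 = 34/7 ≈ 4.8571)
((23 + 41)*(-39))*I - 1*19312 = ((23 + 41)*(-39))*(34/7) - 1*19312 = (64*(-39))*(34/7) - 19312 = -2496*34/7 - 19312 = -84864/7 - 19312 = -220048/7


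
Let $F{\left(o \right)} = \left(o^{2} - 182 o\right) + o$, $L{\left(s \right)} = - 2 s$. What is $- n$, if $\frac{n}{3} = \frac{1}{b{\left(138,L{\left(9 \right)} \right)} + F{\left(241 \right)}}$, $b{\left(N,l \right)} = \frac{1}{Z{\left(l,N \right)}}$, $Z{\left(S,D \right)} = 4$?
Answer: $- \frac{12}{57841} \approx -0.00020747$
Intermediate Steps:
$F{\left(o \right)} = o^{2} - 181 o$
$b{\left(N,l \right)} = \frac{1}{4}$
$n = \frac{12}{57841}$ ($n = \frac{3}{\frac{1}{4} + 241 \left(-181 + 241\right)} = \frac{3}{\frac{1}{4} + 241 \cdot 60} = \frac{3}{\frac{1}{4} + 14460} = \frac{3}{\frac{57841}{4}} = 3 \cdot \frac{4}{57841} = \frac{12}{57841} \approx 0.00020747$)
$- n = \left(-1\right) \frac{12}{57841} = - \frac{12}{57841}$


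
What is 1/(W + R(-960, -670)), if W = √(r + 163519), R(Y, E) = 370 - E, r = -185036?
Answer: 1040/1103117 - I*√21517/1103117 ≈ 0.00094278 - 0.00013297*I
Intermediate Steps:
W = I*√21517 (W = √(-185036 + 163519) = √(-21517) = I*√21517 ≈ 146.69*I)
1/(W + R(-960, -670)) = 1/(I*√21517 + (370 - 1*(-670))) = 1/(I*√21517 + (370 + 670)) = 1/(I*√21517 + 1040) = 1/(1040 + I*√21517)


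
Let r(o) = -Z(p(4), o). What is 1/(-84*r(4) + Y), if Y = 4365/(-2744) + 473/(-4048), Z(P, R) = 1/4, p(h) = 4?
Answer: 126224/2435165 ≈ 0.051834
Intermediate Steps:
Z(P, R) = ¼
r(o) = -¼ (r(o) = -1*¼ = -¼)
Y = -215539/126224 (Y = 4365*(-1/2744) + 473*(-1/4048) = -4365/2744 - 43/368 = -215539/126224 ≈ -1.7076)
1/(-84*r(4) + Y) = 1/(-84*(-¼) - 215539/126224) = 1/(21 - 215539/126224) = 1/(2435165/126224) = 126224/2435165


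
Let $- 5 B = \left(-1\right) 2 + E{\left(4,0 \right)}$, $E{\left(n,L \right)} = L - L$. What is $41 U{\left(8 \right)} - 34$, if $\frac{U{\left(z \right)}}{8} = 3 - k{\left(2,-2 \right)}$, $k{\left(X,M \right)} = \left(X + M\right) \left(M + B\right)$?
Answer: $950$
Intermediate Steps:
$E{\left(n,L \right)} = 0$
$B = \frac{2}{5}$ ($B = - \frac{\left(-1\right) 2 + 0}{5} = - \frac{-2 + 0}{5} = \left(- \frac{1}{5}\right) \left(-2\right) = \frac{2}{5} \approx 0.4$)
$k{\left(X,M \right)} = \left(\frac{2}{5} + M\right) \left(M + X\right)$ ($k{\left(X,M \right)} = \left(X + M\right) \left(M + \frac{2}{5}\right) = \left(M + X\right) \left(\frac{2}{5} + M\right) = \left(\frac{2}{5} + M\right) \left(M + X\right)$)
$U{\left(z \right)} = 24$ ($U{\left(z \right)} = 8 \left(3 - \left(\left(-2\right)^{2} + \frac{2}{5} \left(-2\right) + \frac{2}{5} \cdot 2 - 4\right)\right) = 8 \left(3 - \left(4 - \frac{4}{5} + \frac{4}{5} - 4\right)\right) = 8 \left(3 - 0\right) = 8 \left(3 + 0\right) = 8 \cdot 3 = 24$)
$41 U{\left(8 \right)} - 34 = 41 \cdot 24 - 34 = 984 - 34 = 950$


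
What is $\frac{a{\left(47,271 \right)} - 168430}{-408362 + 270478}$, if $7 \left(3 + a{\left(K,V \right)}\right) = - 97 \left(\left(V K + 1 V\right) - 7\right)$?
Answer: $\frac{610032}{241297} \approx 2.5281$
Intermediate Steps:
$a{\left(K,V \right)} = 94 - \frac{97 V}{7} - \frac{97 K V}{7}$ ($a{\left(K,V \right)} = -3 + \frac{\left(-97\right) \left(\left(V K + 1 V\right) - 7\right)}{7} = -3 + \frac{\left(-97\right) \left(\left(K V + V\right) - 7\right)}{7} = -3 + \frac{\left(-97\right) \left(\left(V + K V\right) - 7\right)}{7} = -3 + \frac{\left(-97\right) \left(-7 + V + K V\right)}{7} = -3 + \frac{679 - 97 V - 97 K V}{7} = -3 - \left(-97 + \frac{97 V}{7} + \frac{97 K V}{7}\right) = 94 - \frac{97 V}{7} - \frac{97 K V}{7}$)
$\frac{a{\left(47,271 \right)} - 168430}{-408362 + 270478} = \frac{\left(94 - \frac{26287}{7} - \frac{4559}{7} \cdot 271\right) - 168430}{-408362 + 270478} = \frac{\left(94 - \frac{26287}{7} - \frac{1235489}{7}\right) - 168430}{-137884} = \left(- \frac{1261118}{7} - 168430\right) \left(- \frac{1}{137884}\right) = \left(- \frac{2440128}{7}\right) \left(- \frac{1}{137884}\right) = \frac{610032}{241297}$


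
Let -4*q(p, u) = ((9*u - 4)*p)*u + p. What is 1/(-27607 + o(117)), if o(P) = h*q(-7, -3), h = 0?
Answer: -1/27607 ≈ -3.6223e-5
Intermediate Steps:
q(p, u) = -p/4 - p*u*(-4 + 9*u)/4 (q(p, u) = -(((9*u - 4)*p)*u + p)/4 = -(((-4 + 9*u)*p)*u + p)/4 = -((p*(-4 + 9*u))*u + p)/4 = -(p*u*(-4 + 9*u) + p)/4 = -(p + p*u*(-4 + 9*u))/4 = -p/4 - p*u*(-4 + 9*u)/4)
o(P) = 0 (o(P) = 0*((1/4)*(-7)*(-1 - 9*(-3)**2 + 4*(-3))) = 0*((1/4)*(-7)*(-1 - 9*9 - 12)) = 0*((1/4)*(-7)*(-1 - 81 - 12)) = 0*((1/4)*(-7)*(-94)) = 0*(329/2) = 0)
1/(-27607 + o(117)) = 1/(-27607 + 0) = 1/(-27607) = -1/27607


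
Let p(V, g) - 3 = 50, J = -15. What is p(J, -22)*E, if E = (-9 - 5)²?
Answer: 10388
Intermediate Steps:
p(V, g) = 53 (p(V, g) = 3 + 50 = 53)
E = 196 (E = (-14)² = 196)
p(J, -22)*E = 53*196 = 10388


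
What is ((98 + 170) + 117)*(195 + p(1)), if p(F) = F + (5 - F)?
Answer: 77000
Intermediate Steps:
p(F) = 5
((98 + 170) + 117)*(195 + p(1)) = ((98 + 170) + 117)*(195 + 5) = (268 + 117)*200 = 385*200 = 77000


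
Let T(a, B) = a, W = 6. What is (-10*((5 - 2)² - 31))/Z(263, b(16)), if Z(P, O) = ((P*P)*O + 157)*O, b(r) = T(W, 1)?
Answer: 110/1245513 ≈ 8.8317e-5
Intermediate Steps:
b(r) = 6
Z(P, O) = O*(157 + O*P²) (Z(P, O) = (P²*O + 157)*O = (O*P² + 157)*O = (157 + O*P²)*O = O*(157 + O*P²))
(-10*((5 - 2)² - 31))/Z(263, b(16)) = (-10*((5 - 2)² - 31))/((6*(157 + 6*263²))) = (-10*(3² - 31))/((6*(157 + 6*69169))) = (-10*(9 - 31))/((6*(157 + 415014))) = (-10*(-22))/((6*415171)) = 220/2491026 = 220*(1/2491026) = 110/1245513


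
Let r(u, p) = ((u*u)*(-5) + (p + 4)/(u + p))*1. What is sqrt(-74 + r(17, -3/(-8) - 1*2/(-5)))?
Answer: I*sqrt(85305622)/237 ≈ 38.971*I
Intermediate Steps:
r(u, p) = -5*u**2 + (4 + p)/(p + u) (r(u, p) = (u**2*(-5) + (4 + p)/(p + u))*1 = (-5*u**2 + (4 + p)/(p + u))*1 = -5*u**2 + (4 + p)/(p + u))
sqrt(-74 + r(17, -3/(-8) - 1*2/(-5))) = sqrt(-74 + (4 + (-3/(-8) - 1*2/(-5)) - 5*17**3 - 5*(-3/(-8) - 1*2/(-5))*17**2)/((-3/(-8) - 1*2/(-5)) + 17)) = sqrt(-74 + (4 + (-3*(-1/8) - 2*(-1/5)) - 5*4913 - 5*(-3*(-1/8) - 2*(-1/5))*289)/((-3*(-1/8) - 2*(-1/5)) + 17)) = sqrt(-74 + (4 + (3/8 + 2/5) - 24565 - 5*(3/8 + 2/5)*289)/((3/8 + 2/5) + 17)) = sqrt(-74 + (4 + 31/40 - 24565 - 5*31/40*289)/(31/40 + 17)) = sqrt(-74 + (4 + 31/40 - 24565 - 8959/8)/(711/40)) = sqrt(-74 + (40/711)*(-256801/10)) = sqrt(-74 - 1027204/711) = sqrt(-1079818/711) = I*sqrt(85305622)/237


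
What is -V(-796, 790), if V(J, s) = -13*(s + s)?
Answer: 20540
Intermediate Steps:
V(J, s) = -26*s
-V(-796, 790) = -(-26)*790 = -1*(-20540) = 20540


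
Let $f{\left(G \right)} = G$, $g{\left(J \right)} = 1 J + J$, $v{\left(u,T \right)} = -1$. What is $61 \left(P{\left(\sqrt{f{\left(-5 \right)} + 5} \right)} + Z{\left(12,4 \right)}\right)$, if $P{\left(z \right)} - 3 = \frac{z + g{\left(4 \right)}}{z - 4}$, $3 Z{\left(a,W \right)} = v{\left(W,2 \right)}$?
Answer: $\frac{122}{3} \approx 40.667$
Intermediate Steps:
$g{\left(J \right)} = 2 J$ ($g{\left(J \right)} = J + J = 2 J$)
$Z{\left(a,W \right)} = - \frac{1}{3}$ ($Z{\left(a,W \right)} = \frac{1}{3} \left(-1\right) = - \frac{1}{3}$)
$P{\left(z \right)} = 3 + \frac{8 + z}{-4 + z}$ ($P{\left(z \right)} = 3 + \frac{z + 2 \cdot 4}{z - 4} = 3 + \frac{z + 8}{-4 + z} = 3 + \frac{8 + z}{-4 + z}$)
$61 \left(P{\left(\sqrt{f{\left(-5 \right)} + 5} \right)} + Z{\left(12,4 \right)}\right) = 61 \left(\frac{4 \left(-1 + \sqrt{-5 + 5}\right)}{-4 + \sqrt{-5 + 5}} - \frac{1}{3}\right) = 61 \left(\frac{4 \left(-1 + \sqrt{0}\right)}{-4 + \sqrt{0}} - \frac{1}{3}\right) = 61 \left(\frac{4 \left(-1 + 0\right)}{-4 + 0} - \frac{1}{3}\right) = 61 \left(4 \frac{1}{-4} \left(-1\right) - \frac{1}{3}\right) = 61 \left(4 \left(- \frac{1}{4}\right) \left(-1\right) - \frac{1}{3}\right) = 61 \left(1 - \frac{1}{3}\right) = 61 \cdot \frac{2}{3} = \frac{122}{3}$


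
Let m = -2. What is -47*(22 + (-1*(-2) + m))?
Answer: -1034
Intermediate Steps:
-47*(22 + (-1*(-2) + m)) = -47*(22 + (-1*(-2) - 2)) = -47*(22 + (2 - 2)) = -47*(22 + 0) = -47*22 = -1*1034 = -1034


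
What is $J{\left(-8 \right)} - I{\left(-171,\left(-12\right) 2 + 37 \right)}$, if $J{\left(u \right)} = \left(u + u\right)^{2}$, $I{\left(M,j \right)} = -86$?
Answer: $342$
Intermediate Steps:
$J{\left(u \right)} = 4 u^{2}$ ($J{\left(u \right)} = \left(2 u\right)^{2} = 4 u^{2}$)
$J{\left(-8 \right)} - I{\left(-171,\left(-12\right) 2 + 37 \right)} = 4 \left(-8\right)^{2} - -86 = 4 \cdot 64 + 86 = 256 + 86 = 342$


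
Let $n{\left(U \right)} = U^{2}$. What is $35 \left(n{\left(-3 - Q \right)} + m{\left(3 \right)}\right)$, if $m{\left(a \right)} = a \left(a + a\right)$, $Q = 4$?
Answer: $2345$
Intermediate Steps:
$m{\left(a \right)} = 2 a^{2}$ ($m{\left(a \right)} = a 2 a = 2 a^{2}$)
$35 \left(n{\left(-3 - Q \right)} + m{\left(3 \right)}\right) = 35 \left(\left(-3 - 4\right)^{2} + 2 \cdot 3^{2}\right) = 35 \left(\left(-3 - 4\right)^{2} + 2 \cdot 9\right) = 35 \left(\left(-7\right)^{2} + 18\right) = 35 \left(49 + 18\right) = 35 \cdot 67 = 2345$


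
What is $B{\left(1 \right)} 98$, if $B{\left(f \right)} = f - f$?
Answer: $0$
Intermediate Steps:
$B{\left(f \right)} = 0$
$B{\left(1 \right)} 98 = 0 \cdot 98 = 0$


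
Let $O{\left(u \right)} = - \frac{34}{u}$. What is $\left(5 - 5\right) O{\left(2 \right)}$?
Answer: $0$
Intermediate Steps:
$\left(5 - 5\right) O{\left(2 \right)} = \left(5 - 5\right) \left(- \frac{34}{2}\right) = \left(5 - 5\right) \left(\left(-34\right) \frac{1}{2}\right) = 0 \left(-17\right) = 0$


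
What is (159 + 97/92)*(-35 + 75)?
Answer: 147250/23 ≈ 6402.2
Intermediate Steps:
(159 + 97/92)*(-35 + 75) = (159 + 97*(1/92))*40 = (159 + 97/92)*40 = (14725/92)*40 = 147250/23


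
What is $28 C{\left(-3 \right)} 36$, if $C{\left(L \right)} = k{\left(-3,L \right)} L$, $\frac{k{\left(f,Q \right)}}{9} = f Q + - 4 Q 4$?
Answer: $-1551312$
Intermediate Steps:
$k{\left(f,Q \right)} = - 144 Q + 9 Q f$ ($k{\left(f,Q \right)} = 9 \left(f Q + - 4 Q 4\right) = 9 \left(Q f - 16 Q\right) = 9 \left(- 16 Q + Q f\right) = - 144 Q + 9 Q f$)
$C{\left(L \right)} = - 171 L^{2}$ ($C{\left(L \right)} = 9 L \left(-16 - 3\right) L = 9 L \left(-19\right) L = - 171 L L = - 171 L^{2}$)
$28 C{\left(-3 \right)} 36 = 28 \left(- 171 \left(-3\right)^{2}\right) 36 = 28 \left(\left(-171\right) 9\right) 36 = 28 \left(-1539\right) 36 = \left(-43092\right) 36 = -1551312$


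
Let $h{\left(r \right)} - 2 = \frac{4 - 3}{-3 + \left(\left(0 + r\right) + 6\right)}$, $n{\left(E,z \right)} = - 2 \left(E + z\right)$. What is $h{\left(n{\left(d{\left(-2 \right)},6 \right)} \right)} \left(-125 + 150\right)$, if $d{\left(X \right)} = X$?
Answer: $45$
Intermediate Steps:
$n{\left(E,z \right)} = - 2 E - 2 z$
$h{\left(r \right)} = 2 + \frac{1}{3 + r}$ ($h{\left(r \right)} = 2 + \frac{4 - 3}{-3 + \left(\left(0 + r\right) + 6\right)} = 2 + 1 \frac{1}{-3 + \left(r + 6\right)} = 2 + 1 \frac{1}{-3 + \left(6 + r\right)} = 2 + 1 \frac{1}{3 + r} = 2 + \frac{1}{3 + r}$)
$h{\left(n{\left(d{\left(-2 \right)},6 \right)} \right)} \left(-125 + 150\right) = \frac{7 + 2 \left(\left(-2\right) \left(-2\right) - 12\right)}{3 - 8} \left(-125 + 150\right) = \frac{7 + 2 \left(4 - 12\right)}{3 + \left(4 - 12\right)} 25 = \frac{7 + 2 \left(-8\right)}{3 - 8} \cdot 25 = \frac{7 - 16}{-5} \cdot 25 = \left(- \frac{1}{5}\right) \left(-9\right) 25 = \frac{9}{5} \cdot 25 = 45$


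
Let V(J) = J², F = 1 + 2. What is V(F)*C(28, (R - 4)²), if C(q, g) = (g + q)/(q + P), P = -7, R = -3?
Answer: 33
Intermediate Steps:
F = 3
C(q, g) = (g + q)/(-7 + q) (C(q, g) = (g + q)/(q - 7) = (g + q)/(-7 + q))
V(F)*C(28, (R - 4)²) = 3²*(((-3 - 4)² + 28)/(-7 + 28)) = 9*(((-7)² + 28)/21) = 9*((49 + 28)/21) = 9*((1/21)*77) = 9*(11/3) = 33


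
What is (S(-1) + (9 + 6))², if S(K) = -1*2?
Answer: 169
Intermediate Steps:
S(K) = -2
(S(-1) + (9 + 6))² = (-2 + (9 + 6))² = (-2 + 15)² = 13² = 169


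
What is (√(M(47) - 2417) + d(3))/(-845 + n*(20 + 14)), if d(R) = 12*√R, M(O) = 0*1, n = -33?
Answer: -12*√3/1967 - I*√2417/1967 ≈ -0.010567 - 0.024994*I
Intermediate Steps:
M(O) = 0
(√(M(47) - 2417) + d(3))/(-845 + n*(20 + 14)) = (√(0 - 2417) + 12*√3)/(-845 - 33*(20 + 14)) = (√(-2417) + 12*√3)/(-845 - 33*34) = (I*√2417 + 12*√3)/(-845 - 1122) = (12*√3 + I*√2417)/(-1967) = (12*√3 + I*√2417)*(-1/1967) = -12*√3/1967 - I*√2417/1967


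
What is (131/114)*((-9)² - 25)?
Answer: 3668/57 ≈ 64.351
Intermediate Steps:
(131/114)*((-9)² - 25) = (131*(1/114))*(81 - 25) = (131/114)*56 = 3668/57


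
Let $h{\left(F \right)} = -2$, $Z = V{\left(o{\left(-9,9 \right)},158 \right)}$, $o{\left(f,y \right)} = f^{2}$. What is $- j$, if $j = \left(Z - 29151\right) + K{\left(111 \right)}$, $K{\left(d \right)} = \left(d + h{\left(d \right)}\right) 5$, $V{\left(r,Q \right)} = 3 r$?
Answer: $28363$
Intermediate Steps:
$Z = 243$ ($Z = 3 \left(-9\right)^{2} = 3 \cdot 81 = 243$)
$K{\left(d \right)} = -10 + 5 d$ ($K{\left(d \right)} = \left(d - 2\right) 5 = \left(-2 + d\right) 5 = -10 + 5 d$)
$j = -28363$ ($j = \left(243 - 29151\right) + \left(-10 + 5 \cdot 111\right) = -28908 + \left(-10 + 555\right) = -28908 + 545 = -28363$)
$- j = \left(-1\right) \left(-28363\right) = 28363$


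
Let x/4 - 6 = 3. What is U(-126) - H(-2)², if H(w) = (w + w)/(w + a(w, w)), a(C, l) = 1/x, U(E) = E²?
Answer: 80010180/5041 ≈ 15872.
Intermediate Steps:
x = 36 (x = 24 + 4*3 = 24 + 12 = 36)
a(C, l) = 1/36
H(w) = 2*w/(1/36 + w) (H(w) = (w + w)/(w + 1/36) = (2*w)/(1/36 + w) = 2*w/(1/36 + w))
U(-126) - H(-2)² = (-126)² - (72*(-2)/(1 + 36*(-2)))² = 15876 - (72*(-2)/(1 - 72))² = 15876 - (72*(-2)/(-71))² = 15876 - (72*(-2)*(-1/71))² = 15876 - (144/71)² = 15876 - 1*20736/5041 = 15876 - 20736/5041 = 80010180/5041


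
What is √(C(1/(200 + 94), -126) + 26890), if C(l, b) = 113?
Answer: √27003 ≈ 164.33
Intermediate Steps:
√(C(1/(200 + 94), -126) + 26890) = √(113 + 26890) = √27003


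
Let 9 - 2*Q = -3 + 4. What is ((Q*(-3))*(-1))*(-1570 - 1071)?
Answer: -31692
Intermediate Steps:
Q = 4 (Q = 9/2 - (-3 + 4)/2 = 9/2 - ½*1 = 9/2 - ½ = 4)
((Q*(-3))*(-1))*(-1570 - 1071) = ((4*(-3))*(-1))*(-1570 - 1071) = -12*(-1)*(-2641) = 12*(-2641) = -31692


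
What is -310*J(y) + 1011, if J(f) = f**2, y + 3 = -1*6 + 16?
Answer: -14179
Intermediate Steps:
y = 7 (y = -3 + (-1*6 + 16) = -3 + (-6 + 16) = -3 + 10 = 7)
-310*J(y) + 1011 = -310*7**2 + 1011 = -310*49 + 1011 = -15190 + 1011 = -14179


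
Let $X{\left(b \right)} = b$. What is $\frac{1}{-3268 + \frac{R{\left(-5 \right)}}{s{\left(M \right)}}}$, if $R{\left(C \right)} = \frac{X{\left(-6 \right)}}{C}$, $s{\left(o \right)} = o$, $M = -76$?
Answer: $- \frac{190}{620923} \approx -0.000306$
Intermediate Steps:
$R{\left(C \right)} = - \frac{6}{C}$
$\frac{1}{-3268 + \frac{R{\left(-5 \right)}}{s{\left(M \right)}}} = \frac{1}{-3268 + \frac{\left(-6\right) \frac{1}{-5}}{-76}} = \frac{1}{-3268 + \left(-6\right) \left(- \frac{1}{5}\right) \left(- \frac{1}{76}\right)} = \frac{1}{-3268 + \frac{6}{5} \left(- \frac{1}{76}\right)} = \frac{1}{-3268 - \frac{3}{190}} = \frac{1}{- \frac{620923}{190}} = - \frac{190}{620923}$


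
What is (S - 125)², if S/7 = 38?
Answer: 19881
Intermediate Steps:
S = 266 (S = 7*38 = 266)
(S - 125)² = (266 - 125)² = 141² = 19881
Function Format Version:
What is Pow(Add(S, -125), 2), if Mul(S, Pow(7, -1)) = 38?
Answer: 19881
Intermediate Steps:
S = 266 (S = Mul(7, 38) = 266)
Pow(Add(S, -125), 2) = Pow(Add(266, -125), 2) = Pow(141, 2) = 19881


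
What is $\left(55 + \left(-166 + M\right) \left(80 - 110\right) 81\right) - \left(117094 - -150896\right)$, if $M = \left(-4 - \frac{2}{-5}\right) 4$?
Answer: $170437$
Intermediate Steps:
$M = - \frac{72}{5}$ ($M = \left(-4 - - \frac{2}{5}\right) 4 = \left(-4 + \frac{2}{5}\right) 4 = \left(- \frac{18}{5}\right) 4 = - \frac{72}{5} \approx -14.4$)
$\left(55 + \left(-166 + M\right) \left(80 - 110\right) 81\right) - \left(117094 - -150896\right) = \left(55 + \left(-166 - \frac{72}{5}\right) \left(80 - 110\right) 81\right) - \left(117094 - -150896\right) = \left(55 + \left(- \frac{902}{5}\right) \left(-30\right) 81\right) - \left(117094 + 150896\right) = \left(55 + 5412 \cdot 81\right) - 267990 = \left(55 + 438372\right) - 267990 = 438427 - 267990 = 170437$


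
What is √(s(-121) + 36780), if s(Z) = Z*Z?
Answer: √51421 ≈ 226.76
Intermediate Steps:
s(Z) = Z²
√(s(-121) + 36780) = √((-121)² + 36780) = √(14641 + 36780) = √51421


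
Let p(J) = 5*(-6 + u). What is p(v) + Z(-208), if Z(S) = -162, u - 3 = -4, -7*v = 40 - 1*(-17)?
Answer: -197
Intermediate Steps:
v = -57/7 (v = -(40 - 1*(-17))/7 = -(40 + 17)/7 = -⅐*57 = -57/7 ≈ -8.1429)
u = -1 (u = 3 - 4 = -1)
p(J) = -35 (p(J) = 5*(-6 - 1) = 5*(-7) = -35)
p(v) + Z(-208) = -35 - 162 = -197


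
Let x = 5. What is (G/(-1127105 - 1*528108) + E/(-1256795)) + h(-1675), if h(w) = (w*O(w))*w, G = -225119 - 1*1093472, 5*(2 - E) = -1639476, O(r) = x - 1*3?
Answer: 58364396215180682457/10401317111675 ≈ 5.6112e+6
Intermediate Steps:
O(r) = 2 (O(r) = 5 - 1*3 = 5 - 3 = 2)
E = 1639486/5 (E = 2 - ⅕*(-1639476) = 2 + 1639476/5 = 1639486/5 ≈ 3.2790e+5)
G = -1318591 (G = -225119 - 1093472 = -1318591)
h(w) = 2*w² (h(w) = (w*2)*w = (2*w)*w = 2*w²)
(G/(-1127105 - 1*528108) + E/(-1256795)) + h(-1675) = (-1318591/(-1127105 - 1*528108) + (1639486/5)/(-1256795)) + 2*(-1675)² = (-1318591/(-1127105 - 528108) + (1639486/5)*(-1/1256795)) + 2*2805625 = (-1318591/(-1655213) - 1639486/6283975) + 5611250 = (-1318591*(-1/1655213) - 1639486/6283975) + 5611250 = (1318591/1655213 - 1639486/6283975) + 5611250 = 5572294338707/10401317111675 + 5611250 = 58364396215180682457/10401317111675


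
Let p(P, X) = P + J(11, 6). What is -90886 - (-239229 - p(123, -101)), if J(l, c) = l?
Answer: 148477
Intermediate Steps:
p(P, X) = 11 + P (p(P, X) = P + 11 = 11 + P)
-90886 - (-239229 - p(123, -101)) = -90886 - (-239229 - (11 + 123)) = -90886 - (-239229 - 1*134) = -90886 - (-239229 - 134) = -90886 - 1*(-239363) = -90886 + 239363 = 148477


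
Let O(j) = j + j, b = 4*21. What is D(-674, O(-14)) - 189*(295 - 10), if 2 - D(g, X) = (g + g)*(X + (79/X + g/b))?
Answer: -2230754/21 ≈ -1.0623e+5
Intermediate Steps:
b = 84
O(j) = 2*j
D(g, X) = 2 - 2*g*(X + 79/X + g/84) (D(g, X) = 2 - (g + g)*(X + (79/X + g/84)) = 2 - 2*g*(X + (79/X + g*(1/84))) = 2 - 2*g*(X + (79/X + g/84)) = 2 - 2*g*(X + 79/X + g/84))
D(-674, O(-14)) - 189*(295 - 10) = (2 - 1/42*(-674)**2 - 158*(-674)/2*(-14) - 2*2*(-14)*(-674)) - 189*(295 - 10) = (2 - 1/42*454276 - 158*(-674)/(-28) - 2*(-28)*(-674)) - 189*285 = (2 - 227138/21 - 158*(-674)*(-1/28) - 37744) - 53865 = (2 - 227138/21 - 26623/7 - 37744) - 53865 = -1099589/21 - 53865 = -2230754/21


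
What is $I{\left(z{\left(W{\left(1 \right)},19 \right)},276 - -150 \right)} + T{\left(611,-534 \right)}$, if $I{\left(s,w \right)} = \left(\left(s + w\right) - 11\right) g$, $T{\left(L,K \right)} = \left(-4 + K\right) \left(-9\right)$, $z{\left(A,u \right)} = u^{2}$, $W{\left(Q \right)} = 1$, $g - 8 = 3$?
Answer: $13378$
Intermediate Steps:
$g = 11$ ($g = 8 + 3 = 11$)
$T{\left(L,K \right)} = 36 - 9 K$
$I{\left(s,w \right)} = -121 + 11 s + 11 w$ ($I{\left(s,w \right)} = \left(\left(s + w\right) - 11\right) 11 = \left(-11 + s + w\right) 11 = -121 + 11 s + 11 w$)
$I{\left(z{\left(W{\left(1 \right)},19 \right)},276 - -150 \right)} + T{\left(611,-534 \right)} = \left(-121 + 11 \cdot 19^{2} + 11 \left(276 - -150\right)\right) + \left(36 - -4806\right) = \left(-121 + 11 \cdot 361 + 11 \left(276 + 150\right)\right) + \left(36 + 4806\right) = \left(-121 + 3971 + 11 \cdot 426\right) + 4842 = \left(-121 + 3971 + 4686\right) + 4842 = 8536 + 4842 = 13378$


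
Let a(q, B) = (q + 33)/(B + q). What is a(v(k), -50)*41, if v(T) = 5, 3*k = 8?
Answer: -1558/45 ≈ -34.622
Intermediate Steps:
k = 8/3 (k = (⅓)*8 = 8/3 ≈ 2.6667)
a(q, B) = (33 + q)/(B + q)
a(v(k), -50)*41 = ((33 + 5)/(-50 + 5))*41 = (38/(-45))*41 = -1/45*38*41 = -38/45*41 = -1558/45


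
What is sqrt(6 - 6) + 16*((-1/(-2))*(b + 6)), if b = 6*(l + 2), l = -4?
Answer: -48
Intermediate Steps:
b = -12 (b = 6*(-4 + 2) = 6*(-2) = -12)
sqrt(6 - 6) + 16*((-1/(-2))*(b + 6)) = sqrt(6 - 6) + 16*((-1/(-2))*(-12 + 6)) = sqrt(0) + 16*(-1*(-1/2)*(-6)) = 0 + 16*((1/2)*(-6)) = 0 + 16*(-3) = 0 - 48 = -48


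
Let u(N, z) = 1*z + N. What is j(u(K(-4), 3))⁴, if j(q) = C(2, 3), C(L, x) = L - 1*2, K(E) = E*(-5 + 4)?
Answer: 0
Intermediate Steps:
K(E) = -E (K(E) = E*(-1) = -E)
u(N, z) = N + z (u(N, z) = z + N = N + z)
C(L, x) = -2 + L (C(L, x) = L - 2 = -2 + L)
j(q) = 0 (j(q) = -2 + 2 = 0)
j(u(K(-4), 3))⁴ = 0⁴ = 0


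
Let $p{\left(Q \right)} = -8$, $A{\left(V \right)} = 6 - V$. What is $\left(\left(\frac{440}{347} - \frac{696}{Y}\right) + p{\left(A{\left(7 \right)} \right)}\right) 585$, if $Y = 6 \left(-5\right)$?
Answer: $\frac{3342924}{347} \approx 9633.8$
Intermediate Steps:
$Y = -30$
$\left(\left(\frac{440}{347} - \frac{696}{Y}\right) + p{\left(A{\left(7 \right)} \right)}\right) 585 = \left(\left(\frac{440}{347} - \frac{696}{-30}\right) - 8\right) 585 = \left(\left(440 \cdot \frac{1}{347} - - \frac{116}{5}\right) - 8\right) 585 = \left(\left(\frac{440}{347} + \frac{116}{5}\right) - 8\right) 585 = \left(\frac{42452}{1735} - 8\right) 585 = \frac{28572}{1735} \cdot 585 = \frac{3342924}{347}$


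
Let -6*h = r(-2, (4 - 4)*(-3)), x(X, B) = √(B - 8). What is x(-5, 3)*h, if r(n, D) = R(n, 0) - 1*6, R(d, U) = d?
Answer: 4*I*√5/3 ≈ 2.9814*I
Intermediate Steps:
x(X, B) = √(-8 + B)
r(n, D) = -6 + n (r(n, D) = n - 1*6 = n - 6 = -6 + n)
h = 4/3 (h = -(-6 - 2)/6 = -⅙*(-8) = 4/3 ≈ 1.3333)
x(-5, 3)*h = √(-8 + 3)*(4/3) = √(-5)*(4/3) = (I*√5)*(4/3) = 4*I*√5/3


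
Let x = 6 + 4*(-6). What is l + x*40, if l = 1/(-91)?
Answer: -65521/91 ≈ -720.01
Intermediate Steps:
l = -1/91 ≈ -0.010989
x = -18 (x = 6 - 24 = -18)
l + x*40 = -1/91 - 18*40 = -1/91 - 720 = -65521/91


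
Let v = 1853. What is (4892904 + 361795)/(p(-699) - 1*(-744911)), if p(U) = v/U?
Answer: 3673034601/520690936 ≈ 7.0542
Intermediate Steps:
p(U) = 1853/U
(4892904 + 361795)/(p(-699) - 1*(-744911)) = (4892904 + 361795)/(1853/(-699) - 1*(-744911)) = 5254699/(1853*(-1/699) + 744911) = 5254699/(-1853/699 + 744911) = 5254699/(520690936/699) = 5254699*(699/520690936) = 3673034601/520690936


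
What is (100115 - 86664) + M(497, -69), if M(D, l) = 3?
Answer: 13454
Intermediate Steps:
(100115 - 86664) + M(497, -69) = (100115 - 86664) + 3 = 13451 + 3 = 13454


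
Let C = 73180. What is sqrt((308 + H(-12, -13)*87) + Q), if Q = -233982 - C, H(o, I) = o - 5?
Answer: I*sqrt(308333) ≈ 555.28*I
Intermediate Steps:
H(o, I) = -5 + o
Q = -307162 (Q = -233982 - 1*73180 = -233982 - 73180 = -307162)
sqrt((308 + H(-12, -13)*87) + Q) = sqrt((308 + (-5 - 12)*87) - 307162) = sqrt((308 - 17*87) - 307162) = sqrt((308 - 1479) - 307162) = sqrt(-1171 - 307162) = sqrt(-308333) = I*sqrt(308333)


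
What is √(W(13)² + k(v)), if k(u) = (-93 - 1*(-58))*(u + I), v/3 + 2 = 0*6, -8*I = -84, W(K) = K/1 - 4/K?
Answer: 9*√30/26 ≈ 1.8960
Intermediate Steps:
W(K) = K - 4/K (W(K) = K*1 - 4/K = K - 4/K)
I = 21/2 (I = -⅛*(-84) = 21/2 ≈ 10.500)
v = -6 (v = -6 + 3*(0*6) = -6 + 3*0 = -6 + 0 = -6)
k(u) = -735/2 - 35*u (k(u) = (-93 - 1*(-58))*(u + 21/2) = (-93 + 58)*(21/2 + u) = -35*(21/2 + u) = -735/2 - 35*u)
√(W(13)² + k(v)) = √((13 - 4/13)² + (-735/2 - 35*(-6))) = √((13 - 4*1/13)² + (-735/2 + 210)) = √((13 - 4/13)² - 315/2) = √((165/13)² - 315/2) = √(27225/169 - 315/2) = √(1215/338) = 9*√30/26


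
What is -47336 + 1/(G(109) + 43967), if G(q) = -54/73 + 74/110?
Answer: -8356093239281/176527236 ≈ -47336.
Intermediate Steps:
G(q) = -269/4015 (G(q) = -54*1/73 + 74*(1/110) = -54/73 + 37/55 = -269/4015)
-47336 + 1/(G(109) + 43967) = -47336 + 1/(-269/4015 + 43967) = -47336 + 1/(176527236/4015) = -47336 + 4015/176527236 = -8356093239281/176527236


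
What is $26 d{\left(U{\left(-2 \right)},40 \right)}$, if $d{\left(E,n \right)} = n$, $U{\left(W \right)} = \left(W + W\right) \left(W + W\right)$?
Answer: $1040$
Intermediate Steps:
$U{\left(W \right)} = 4 W^{2}$ ($U{\left(W \right)} = 2 W 2 W = 4 W^{2}$)
$26 d{\left(U{\left(-2 \right)},40 \right)} = 26 \cdot 40 = 1040$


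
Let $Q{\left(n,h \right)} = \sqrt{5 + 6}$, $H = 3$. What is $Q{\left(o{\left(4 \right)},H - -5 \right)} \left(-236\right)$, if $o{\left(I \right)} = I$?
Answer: $- 236 \sqrt{11} \approx -782.72$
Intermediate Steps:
$Q{\left(n,h \right)} = \sqrt{11}$
$Q{\left(o{\left(4 \right)},H - -5 \right)} \left(-236\right) = \sqrt{11} \left(-236\right) = - 236 \sqrt{11}$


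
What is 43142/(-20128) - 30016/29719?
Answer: -25490529/8083568 ≈ -3.1534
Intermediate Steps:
43142/(-20128) - 30016/29719 = 43142*(-1/20128) - 30016*1/29719 = -583/272 - 30016/29719 = -25490529/8083568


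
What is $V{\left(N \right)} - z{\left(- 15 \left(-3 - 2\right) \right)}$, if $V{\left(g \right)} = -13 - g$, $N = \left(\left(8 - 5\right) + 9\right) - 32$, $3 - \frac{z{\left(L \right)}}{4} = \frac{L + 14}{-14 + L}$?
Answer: $\frac{51}{61} \approx 0.83607$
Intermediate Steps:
$z{\left(L \right)} = 12 - \frac{4 \left(14 + L\right)}{-14 + L}$ ($z{\left(L \right)} = 12 - 4 \frac{L + 14}{-14 + L} = 12 - 4 \frac{14 + L}{-14 + L} = 12 - \frac{4 \left(14 + L\right)}{-14 + L}$)
$N = -20$ ($N = \left(3 + 9\right) - 32 = 12 - 32 = -20$)
$V{\left(N \right)} - z{\left(- 15 \left(-3 - 2\right) \right)} = \left(-13 - -20\right) - \frac{8 \left(-28 - 15 \left(-3 - 2\right)\right)}{-14 - 15 \left(-3 - 2\right)} = \left(-13 + 20\right) - \frac{8 \left(-28 - 15 \left(-3 - 2\right)\right)}{-14 - 15 \left(-3 - 2\right)} = 7 - \frac{8 \left(-28 - -75\right)}{-14 - -75} = 7 - \frac{8 \left(-28 + 75\right)}{-14 + 75} = 7 - 8 \cdot \frac{1}{61} \cdot 47 = 7 - \frac{376}{61} = \frac{51}{61}$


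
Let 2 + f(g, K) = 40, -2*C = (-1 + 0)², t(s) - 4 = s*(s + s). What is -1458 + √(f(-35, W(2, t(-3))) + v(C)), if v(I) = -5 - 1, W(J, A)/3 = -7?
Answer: -1458 + 4*√2 ≈ -1452.3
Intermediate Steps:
t(s) = 4 + 2*s² (t(s) = 4 + s*(s + s) = 4 + s*(2*s) = 4 + 2*s²)
W(J, A) = -21 (W(J, A) = 3*(-7) = -21)
C = -½ (C = -(-1 + 0)²/2 = -½*(-1)² = -½*1 = -½ ≈ -0.50000)
v(I) = -6
f(g, K) = 38 (f(g, K) = -2 + 40 = 38)
-1458 + √(f(-35, W(2, t(-3))) + v(C)) = -1458 + √(38 - 6) = -1458 + √32 = -1458 + 4*√2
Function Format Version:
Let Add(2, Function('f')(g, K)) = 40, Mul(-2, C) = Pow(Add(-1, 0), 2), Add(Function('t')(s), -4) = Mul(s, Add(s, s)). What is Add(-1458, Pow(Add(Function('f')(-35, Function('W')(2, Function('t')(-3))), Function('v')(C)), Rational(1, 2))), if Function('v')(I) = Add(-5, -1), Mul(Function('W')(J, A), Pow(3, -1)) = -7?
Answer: Add(-1458, Mul(4, Pow(2, Rational(1, 2)))) ≈ -1452.3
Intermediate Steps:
Function('t')(s) = Add(4, Mul(2, Pow(s, 2))) (Function('t')(s) = Add(4, Mul(s, Add(s, s))) = Add(4, Mul(s, Mul(2, s))) = Add(4, Mul(2, Pow(s, 2))))
Function('W')(J, A) = -21 (Function('W')(J, A) = Mul(3, -7) = -21)
C = Rational(-1, 2) (C = Mul(Rational(-1, 2), Pow(Add(-1, 0), 2)) = Mul(Rational(-1, 2), Pow(-1, 2)) = Mul(Rational(-1, 2), 1) = Rational(-1, 2) ≈ -0.50000)
Function('v')(I) = -6
Function('f')(g, K) = 38 (Function('f')(g, K) = Add(-2, 40) = 38)
Add(-1458, Pow(Add(Function('f')(-35, Function('W')(2, Function('t')(-3))), Function('v')(C)), Rational(1, 2))) = Add(-1458, Pow(Add(38, -6), Rational(1, 2))) = Add(-1458, Pow(32, Rational(1, 2))) = Add(-1458, Mul(4, Pow(2, Rational(1, 2))))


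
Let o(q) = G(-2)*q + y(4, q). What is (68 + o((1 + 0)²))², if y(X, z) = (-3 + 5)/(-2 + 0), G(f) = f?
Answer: 4225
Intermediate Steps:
y(X, z) = -1 (y(X, z) = 2/(-2) = 2*(-½) = -1)
o(q) = -1 - 2*q (o(q) = -2*q - 1 = -1 - 2*q)
(68 + o((1 + 0)²))² = (68 + (-1 - 2*(1 + 0)²))² = (68 + (-1 - 2*1²))² = (68 + (-1 - 2*1))² = (68 + (-1 - 2))² = (68 - 3)² = 65² = 4225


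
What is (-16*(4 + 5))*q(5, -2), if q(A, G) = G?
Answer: 288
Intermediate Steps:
(-16*(4 + 5))*q(5, -2) = -16*(4 + 5)*(-2) = -16*9*(-2) = -144*(-2) = 288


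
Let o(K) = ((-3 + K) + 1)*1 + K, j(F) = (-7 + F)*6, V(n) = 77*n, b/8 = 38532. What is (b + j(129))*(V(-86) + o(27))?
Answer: -2030051160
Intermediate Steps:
b = 308256 (b = 8*38532 = 308256)
j(F) = -42 + 6*F
o(K) = -2 + 2*K (o(K) = (-2 + K)*1 + K = (-2 + K) + K = -2 + 2*K)
(b + j(129))*(V(-86) + o(27)) = (308256 + (-42 + 6*129))*(77*(-86) + (-2 + 2*27)) = (308256 + (-42 + 774))*(-6622 + (-2 + 54)) = (308256 + 732)*(-6622 + 52) = 308988*(-6570) = -2030051160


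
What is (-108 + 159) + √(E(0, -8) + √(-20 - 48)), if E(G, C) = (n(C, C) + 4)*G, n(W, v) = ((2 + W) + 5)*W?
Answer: 51 + 17^(¼)*(1 + I) ≈ 53.031 + 2.0305*I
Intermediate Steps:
n(W, v) = W*(7 + W) (n(W, v) = (7 + W)*W = W*(7 + W))
E(G, C) = G*(4 + C*(7 + C)) (E(G, C) = (C*(7 + C) + 4)*G = (4 + C*(7 + C))*G = G*(4 + C*(7 + C)))
(-108 + 159) + √(E(0, -8) + √(-20 - 48)) = (-108 + 159) + √(0*(4 - 8*(7 - 8)) + √(-20 - 48)) = 51 + √(0*(4 - 8*(-1)) + √(-68)) = 51 + √(0*(4 + 8) + 2*I*√17) = 51 + √(0*12 + 2*I*√17) = 51 + √(0 + 2*I*√17) = 51 + √(2*I*√17) = 51 + √2*17^(¼)*√I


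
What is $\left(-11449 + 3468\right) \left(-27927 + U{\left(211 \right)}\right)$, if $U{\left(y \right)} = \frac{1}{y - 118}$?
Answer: $\frac{20728333010}{93} \approx 2.2289 \cdot 10^{8}$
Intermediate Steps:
$U{\left(y \right)} = \frac{1}{-118 + y}$
$\left(-11449 + 3468\right) \left(-27927 + U{\left(211 \right)}\right) = \left(-11449 + 3468\right) \left(-27927 + \frac{1}{-118 + 211}\right) = - 7981 \left(-27927 + \frac{1}{93}\right) = \left(-7981\right) \left(- \frac{2597210}{93}\right) = \frac{20728333010}{93}$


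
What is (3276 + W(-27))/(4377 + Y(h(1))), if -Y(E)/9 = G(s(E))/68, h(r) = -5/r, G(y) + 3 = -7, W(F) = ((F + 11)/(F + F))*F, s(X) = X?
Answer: 111112/148863 ≈ 0.74640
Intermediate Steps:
W(F) = 11/2 + F/2 (W(F) = ((11 + F)/((2*F)))*F = ((11 + F)*(1/(2*F)))*F = ((11 + F)/(2*F))*F = 11/2 + F/2)
G(y) = -10 (G(y) = -3 - 7 = -10)
Y(E) = 45/34 (Y(E) = -(-90)/68 = -9*(-5/34) = 45/34)
(3276 + W(-27))/(4377 + Y(h(1))) = (3276 + (11/2 + (½)*(-27)))/(4377 + 45/34) = (3276 + (11/2 - 27/2))/(148863/34) = (3276 - 8)*(34/148863) = 3268*(34/148863) = 111112/148863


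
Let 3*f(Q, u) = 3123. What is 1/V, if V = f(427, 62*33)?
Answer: 1/1041 ≈ 0.00096061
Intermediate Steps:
f(Q, u) = 1041 (f(Q, u) = (1/3)*3123 = 1041)
V = 1041
1/V = 1/1041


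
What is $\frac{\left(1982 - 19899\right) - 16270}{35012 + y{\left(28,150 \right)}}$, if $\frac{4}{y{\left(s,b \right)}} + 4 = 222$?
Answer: $- \frac{3726383}{3816310} \approx -0.97644$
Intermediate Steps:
$y{\left(s,b \right)} = \frac{2}{109}$ ($y{\left(s,b \right)} = \frac{4}{-4 + 222} = \frac{4}{218} = 4 \cdot \frac{1}{218} = \frac{2}{109}$)
$\frac{\left(1982 - 19899\right) - 16270}{35012 + y{\left(28,150 \right)}} = \frac{\left(1982 - 19899\right) - 16270}{35012 + \frac{2}{109}} = \frac{\left(1982 - 19899\right) - 16270}{\frac{3816310}{109}} = \left(-17917 - 16270\right) \frac{109}{3816310} = \left(-34187\right) \frac{109}{3816310} = - \frac{3726383}{3816310}$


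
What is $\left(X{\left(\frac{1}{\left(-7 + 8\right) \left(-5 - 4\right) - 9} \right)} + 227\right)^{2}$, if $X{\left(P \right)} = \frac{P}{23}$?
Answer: $\frac{8831676529}{171396} \approx 51528.0$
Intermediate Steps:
$X{\left(P \right)} = \frac{P}{23}$ ($X{\left(P \right)} = P \frac{1}{23} = \frac{P}{23}$)
$\left(X{\left(\frac{1}{\left(-7 + 8\right) \left(-5 - 4\right) - 9} \right)} + 227\right)^{2} = \left(\frac{1}{23 \left(\left(-7 + 8\right) \left(-5 - 4\right) - 9\right)} + 227\right)^{2} = \left(\frac{1}{23 \left(1 \left(-9\right) - 9\right)} + 227\right)^{2} = \left(\frac{1}{23 \left(-9 - 9\right)} + 227\right)^{2} = \left(\frac{1}{23 \left(-18\right)} + 227\right)^{2} = \left(\frac{1}{23} \left(- \frac{1}{18}\right) + 227\right)^{2} = \left(- \frac{1}{414} + 227\right)^{2} = \left(\frac{93977}{414}\right)^{2} = \frac{8831676529}{171396}$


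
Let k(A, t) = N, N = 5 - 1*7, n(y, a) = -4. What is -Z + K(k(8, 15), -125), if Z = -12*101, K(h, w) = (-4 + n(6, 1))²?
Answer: 1276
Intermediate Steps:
N = -2 (N = 5 - 7 = -2)
k(A, t) = -2
K(h, w) = 64 (K(h, w) = (-4 - 4)² = (-8)² = 64)
Z = -1212
-Z + K(k(8, 15), -125) = -1*(-1212) + 64 = 1212 + 64 = 1276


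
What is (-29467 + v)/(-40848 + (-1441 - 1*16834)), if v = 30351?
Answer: -884/59123 ≈ -0.014952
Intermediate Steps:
(-29467 + v)/(-40848 + (-1441 - 1*16834)) = (-29467 + 30351)/(-40848 + (-1441 - 1*16834)) = 884/(-40848 + (-1441 - 16834)) = 884/(-40848 - 18275) = 884/(-59123) = 884*(-1/59123) = -884/59123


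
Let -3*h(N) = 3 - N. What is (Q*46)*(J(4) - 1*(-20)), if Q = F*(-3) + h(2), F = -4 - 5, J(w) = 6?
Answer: 95680/3 ≈ 31893.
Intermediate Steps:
h(N) = -1 + N/3 (h(N) = -(3 - N)/3 = -1 + N/3)
F = -9
Q = 80/3 (Q = -9*(-3) + (-1 + (⅓)*2) = 27 + (-1 + ⅔) = 27 - ⅓ = 80/3 ≈ 26.667)
(Q*46)*(J(4) - 1*(-20)) = ((80/3)*46)*(6 - 1*(-20)) = 3680*(6 + 20)/3 = (3680/3)*26 = 95680/3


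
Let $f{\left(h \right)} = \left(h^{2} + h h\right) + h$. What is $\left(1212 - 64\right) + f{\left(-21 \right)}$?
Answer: $2009$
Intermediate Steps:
$f{\left(h \right)} = h + 2 h^{2}$ ($f{\left(h \right)} = \left(h^{2} + h^{2}\right) + h = 2 h^{2} + h = h + 2 h^{2}$)
$\left(1212 - 64\right) + f{\left(-21 \right)} = \left(1212 - 64\right) - 21 \left(1 + 2 \left(-21\right)\right) = 1148 - 21 \left(1 - 42\right) = 1148 - -861 = 1148 + 861 = 2009$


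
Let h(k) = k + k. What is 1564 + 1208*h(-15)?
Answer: -34676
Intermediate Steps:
h(k) = 2*k
1564 + 1208*h(-15) = 1564 + 1208*(2*(-15)) = 1564 + 1208*(-30) = 1564 - 36240 = -34676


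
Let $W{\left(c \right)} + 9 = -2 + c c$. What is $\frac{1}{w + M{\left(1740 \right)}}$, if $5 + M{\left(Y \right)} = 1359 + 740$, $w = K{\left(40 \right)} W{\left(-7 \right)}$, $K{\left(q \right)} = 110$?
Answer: $\frac{1}{6274} \approx 0.00015939$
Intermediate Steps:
$W{\left(c \right)} = -11 + c^{2}$ ($W{\left(c \right)} = -9 + \left(-2 + c c\right) = -9 + \left(-2 + c^{2}\right) = -11 + c^{2}$)
$w = 4180$ ($w = 110 \left(-11 + \left(-7\right)^{2}\right) = 110 \left(-11 + 49\right) = 110 \cdot 38 = 4180$)
$M{\left(Y \right)} = 2094$ ($M{\left(Y \right)} = -5 + \left(1359 + 740\right) = -5 + 2099 = 2094$)
$\frac{1}{w + M{\left(1740 \right)}} = \frac{1}{4180 + 2094} = \frac{1}{6274}$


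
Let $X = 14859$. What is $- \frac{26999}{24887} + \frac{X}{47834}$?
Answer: $- \frac{921674233}{1190444758} \approx -0.77423$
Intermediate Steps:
$- \frac{26999}{24887} + \frac{X}{47834} = - \frac{26999}{24887} + \frac{14859}{47834} = - \frac{921674233}{1190444758}$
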